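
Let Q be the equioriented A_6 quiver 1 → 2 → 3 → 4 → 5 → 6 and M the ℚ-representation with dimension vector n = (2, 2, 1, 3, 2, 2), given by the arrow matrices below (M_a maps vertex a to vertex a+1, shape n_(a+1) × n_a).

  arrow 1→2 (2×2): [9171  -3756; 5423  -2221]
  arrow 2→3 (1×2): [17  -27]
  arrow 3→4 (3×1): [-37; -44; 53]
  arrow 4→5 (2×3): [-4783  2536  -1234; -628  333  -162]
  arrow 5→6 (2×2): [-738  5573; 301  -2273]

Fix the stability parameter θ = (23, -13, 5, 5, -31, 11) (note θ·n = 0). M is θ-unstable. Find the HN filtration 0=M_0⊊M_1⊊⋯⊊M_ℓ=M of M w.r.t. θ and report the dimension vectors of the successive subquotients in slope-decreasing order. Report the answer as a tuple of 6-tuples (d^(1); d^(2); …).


Via rank(M_{q-1}∘⋯∘M_p): M ≅ I[1,2], I[1,6], I[4,4], I[4,6].
μ_θ-semistable layers: μ^(1)=11; μ^(2)=5; μ^(3)=-11/5; μ^(4)=-13

((0, 0, 0, 0, 0, 2); (1, 1, 0, 1, 0, 0); (1, 1, 1, 1, 1, 0); (0, 0, 0, 1, 1, 0))


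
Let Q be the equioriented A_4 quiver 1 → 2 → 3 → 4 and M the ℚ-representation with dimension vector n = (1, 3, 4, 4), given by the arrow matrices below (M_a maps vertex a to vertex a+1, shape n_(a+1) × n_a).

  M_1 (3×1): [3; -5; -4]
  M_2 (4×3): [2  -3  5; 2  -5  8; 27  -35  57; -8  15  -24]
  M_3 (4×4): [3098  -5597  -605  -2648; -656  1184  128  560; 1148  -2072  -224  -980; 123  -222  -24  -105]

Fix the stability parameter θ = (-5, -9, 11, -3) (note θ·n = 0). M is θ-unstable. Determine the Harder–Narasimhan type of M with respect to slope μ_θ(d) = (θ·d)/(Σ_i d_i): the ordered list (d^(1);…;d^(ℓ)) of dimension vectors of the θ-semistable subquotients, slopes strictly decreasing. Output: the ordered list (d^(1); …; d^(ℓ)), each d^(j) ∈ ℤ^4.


Barcode: M ≅ I[1,4], I[2,3], I[2,4], I[3,3], I[4,4]^2. HN layers by μ_θ (5 steps, strictly decreasing):
  μ^(1)=11; μ^(2)=4; μ^(3)=-3; μ^(4)=-7; μ^(5)=-9

((0, 0, 2, 0); (0, 0, 2, 2); (0, 0, 0, 2); (1, 1, 0, 0); (0, 2, 0, 0))


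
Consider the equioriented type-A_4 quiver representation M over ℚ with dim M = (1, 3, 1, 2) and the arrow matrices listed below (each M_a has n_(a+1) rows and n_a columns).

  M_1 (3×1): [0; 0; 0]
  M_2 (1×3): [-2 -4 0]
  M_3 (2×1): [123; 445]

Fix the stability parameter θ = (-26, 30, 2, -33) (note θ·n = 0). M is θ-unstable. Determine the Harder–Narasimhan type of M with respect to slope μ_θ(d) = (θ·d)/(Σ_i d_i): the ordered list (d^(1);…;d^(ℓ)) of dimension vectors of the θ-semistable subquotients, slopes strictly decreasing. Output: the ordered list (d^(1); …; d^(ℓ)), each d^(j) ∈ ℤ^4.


Interval decomposition of M: I[1,1], I[2,2]^2, I[2,4], I[4,4].
HN type (ℓ=4): μ^(1)=30; μ^(2)=-1/3; μ^(3)=-26; μ^(4)=-33

((0, 2, 0, 0); (0, 1, 1, 1); (1, 0, 0, 0); (0, 0, 0, 1))


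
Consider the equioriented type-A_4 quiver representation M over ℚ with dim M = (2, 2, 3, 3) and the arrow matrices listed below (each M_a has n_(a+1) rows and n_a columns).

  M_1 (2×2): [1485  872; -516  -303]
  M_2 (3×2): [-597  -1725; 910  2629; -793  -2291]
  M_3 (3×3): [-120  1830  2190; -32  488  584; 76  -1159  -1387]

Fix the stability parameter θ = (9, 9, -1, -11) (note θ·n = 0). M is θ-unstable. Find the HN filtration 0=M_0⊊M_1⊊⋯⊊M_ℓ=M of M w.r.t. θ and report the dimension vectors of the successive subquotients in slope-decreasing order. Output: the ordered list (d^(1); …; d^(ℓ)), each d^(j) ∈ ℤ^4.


Interval decomposition of M: I[1,3], I[1,4], I[3,3], I[4,4]^2.
HN type (ℓ=4): μ^(1)=17/3; μ^(2)=3/2; μ^(3)=-1; μ^(4)=-11

((1, 1, 1, 0); (1, 1, 1, 1); (0, 0, 1, 0); (0, 0, 0, 2))


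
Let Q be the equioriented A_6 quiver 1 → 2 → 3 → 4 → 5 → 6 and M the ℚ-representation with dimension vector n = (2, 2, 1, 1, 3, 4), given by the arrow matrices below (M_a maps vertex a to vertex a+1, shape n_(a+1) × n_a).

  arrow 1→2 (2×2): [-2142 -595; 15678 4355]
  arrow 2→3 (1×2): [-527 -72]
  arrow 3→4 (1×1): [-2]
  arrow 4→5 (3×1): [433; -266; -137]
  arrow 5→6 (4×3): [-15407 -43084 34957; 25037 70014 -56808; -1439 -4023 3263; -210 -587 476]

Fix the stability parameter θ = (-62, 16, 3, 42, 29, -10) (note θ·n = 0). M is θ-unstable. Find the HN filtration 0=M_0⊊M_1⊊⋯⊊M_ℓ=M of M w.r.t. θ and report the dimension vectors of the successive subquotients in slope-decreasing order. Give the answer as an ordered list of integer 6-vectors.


Interval decomposition of M: I[1,1], I[1,6], I[2,2], I[5,6]^2, I[6,6].
HN type (ℓ=5): μ^(1)=61/3; μ^(2)=16; μ^(3)=19/2; μ^(4)=-10; μ^(5)=-62

((0, 0, 0, 1, 1, 1); (0, 1, 0, 0, 0, 0); (0, 1, 1, 0, 2, 2); (0, 0, 0, 0, 0, 1); (2, 0, 0, 0, 0, 0))


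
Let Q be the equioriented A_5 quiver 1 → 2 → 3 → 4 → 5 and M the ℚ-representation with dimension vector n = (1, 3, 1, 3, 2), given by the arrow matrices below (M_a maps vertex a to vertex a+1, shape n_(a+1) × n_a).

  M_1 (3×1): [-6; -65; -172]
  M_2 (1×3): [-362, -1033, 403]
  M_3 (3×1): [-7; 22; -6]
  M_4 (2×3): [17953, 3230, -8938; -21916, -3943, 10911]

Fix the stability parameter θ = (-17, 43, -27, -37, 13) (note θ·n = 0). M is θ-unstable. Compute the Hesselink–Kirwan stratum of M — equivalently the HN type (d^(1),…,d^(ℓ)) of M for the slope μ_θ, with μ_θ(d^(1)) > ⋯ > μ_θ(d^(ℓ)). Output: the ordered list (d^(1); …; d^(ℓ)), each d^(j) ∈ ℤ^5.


Barcode: M ≅ I[1,5], I[2,2]^2, I[4,4], I[4,5]. HN layers by μ_θ (5 steps, strictly decreasing):
  μ^(1)=43; μ^(2)=13; μ^(3)=-7; μ^(4)=-17; μ^(5)=-37

((0, 2, 0, 0, 0); (0, 0, 0, 0, 2); (0, 1, 1, 1, 0); (1, 0, 0, 0, 0); (0, 0, 0, 2, 0))


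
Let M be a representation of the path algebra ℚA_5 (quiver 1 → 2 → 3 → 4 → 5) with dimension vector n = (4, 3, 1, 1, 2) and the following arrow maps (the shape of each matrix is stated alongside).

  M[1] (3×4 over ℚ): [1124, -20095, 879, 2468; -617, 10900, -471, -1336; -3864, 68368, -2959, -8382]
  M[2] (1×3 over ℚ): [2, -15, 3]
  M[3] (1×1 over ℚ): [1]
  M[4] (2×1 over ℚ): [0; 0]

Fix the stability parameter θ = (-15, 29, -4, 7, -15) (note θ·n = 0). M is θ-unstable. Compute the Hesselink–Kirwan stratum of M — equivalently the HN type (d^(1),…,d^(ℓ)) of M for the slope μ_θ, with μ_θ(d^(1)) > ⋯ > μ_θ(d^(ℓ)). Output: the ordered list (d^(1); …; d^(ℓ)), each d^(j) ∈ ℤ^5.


Interval decomposition of M: I[1,1], I[1,2]^2, I[1,4], I[5,5]^2.
HN type (ℓ=3): μ^(1)=29; μ^(2)=32/3; μ^(3)=-15

((0, 2, 0, 0, 0); (0, 1, 1, 1, 0); (4, 0, 0, 0, 2))


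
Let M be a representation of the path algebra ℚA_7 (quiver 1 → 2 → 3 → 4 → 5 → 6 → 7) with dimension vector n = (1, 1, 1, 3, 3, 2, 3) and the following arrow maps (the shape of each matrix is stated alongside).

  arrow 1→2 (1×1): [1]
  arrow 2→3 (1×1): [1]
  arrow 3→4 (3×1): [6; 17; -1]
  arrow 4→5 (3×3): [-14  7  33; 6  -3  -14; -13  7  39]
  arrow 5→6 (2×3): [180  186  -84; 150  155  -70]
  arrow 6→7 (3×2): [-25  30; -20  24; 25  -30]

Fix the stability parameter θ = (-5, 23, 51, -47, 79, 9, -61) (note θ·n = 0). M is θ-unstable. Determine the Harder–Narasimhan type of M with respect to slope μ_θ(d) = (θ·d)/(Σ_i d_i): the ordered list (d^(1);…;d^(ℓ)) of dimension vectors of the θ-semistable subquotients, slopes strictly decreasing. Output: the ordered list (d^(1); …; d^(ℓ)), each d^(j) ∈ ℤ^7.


Barcode: M ≅ I[1,6], I[4,5]^2, I[6,7], I[7,7]^2. HN layers by μ_θ (7 steps, strictly decreasing):
  μ^(1)=79; μ^(2)=44; μ^(3)=9; μ^(4)=-5; μ^(5)=-26; μ^(6)=-47; μ^(7)=-61

((0, 0, 0, 0, 2, 0, 0); (0, 0, 0, 0, 1, 1, 0); (0, 1, 1, 1, 0, 0, 0); (1, 0, 0, 0, 0, 0, 0); (0, 0, 0, 0, 0, 1, 1); (0, 0, 0, 2, 0, 0, 0); (0, 0, 0, 0, 0, 0, 2))


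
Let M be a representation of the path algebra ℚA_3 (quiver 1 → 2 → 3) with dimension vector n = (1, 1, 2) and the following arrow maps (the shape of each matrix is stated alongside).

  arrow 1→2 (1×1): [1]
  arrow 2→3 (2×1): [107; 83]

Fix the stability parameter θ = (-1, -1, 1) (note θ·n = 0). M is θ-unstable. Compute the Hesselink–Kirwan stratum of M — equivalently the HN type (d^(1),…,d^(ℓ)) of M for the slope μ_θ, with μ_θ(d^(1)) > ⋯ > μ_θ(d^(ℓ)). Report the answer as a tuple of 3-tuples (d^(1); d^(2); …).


Barcode: M ≅ I[1,3], I[3,3]. HN layers by μ_θ (2 steps, strictly decreasing):
  μ^(1)=1; μ^(2)=-1

((0, 0, 2); (1, 1, 0))


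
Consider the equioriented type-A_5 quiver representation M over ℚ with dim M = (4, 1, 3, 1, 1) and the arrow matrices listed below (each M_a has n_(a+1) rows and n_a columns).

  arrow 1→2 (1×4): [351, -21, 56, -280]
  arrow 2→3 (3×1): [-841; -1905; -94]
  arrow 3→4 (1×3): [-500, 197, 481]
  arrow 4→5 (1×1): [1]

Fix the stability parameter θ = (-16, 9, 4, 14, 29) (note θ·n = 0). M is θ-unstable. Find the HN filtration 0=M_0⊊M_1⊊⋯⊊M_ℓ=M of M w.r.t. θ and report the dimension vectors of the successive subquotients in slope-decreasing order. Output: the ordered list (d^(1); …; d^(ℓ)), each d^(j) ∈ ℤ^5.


Interval decomposition of M: I[1,1]^3, I[1,5], I[3,3]^2.
HN type (ℓ=5): μ^(1)=29; μ^(2)=14; μ^(3)=13/2; μ^(4)=4; μ^(5)=-16

((0, 0, 0, 0, 1); (0, 0, 0, 1, 0); (0, 1, 1, 0, 0); (0, 0, 2, 0, 0); (4, 0, 0, 0, 0))


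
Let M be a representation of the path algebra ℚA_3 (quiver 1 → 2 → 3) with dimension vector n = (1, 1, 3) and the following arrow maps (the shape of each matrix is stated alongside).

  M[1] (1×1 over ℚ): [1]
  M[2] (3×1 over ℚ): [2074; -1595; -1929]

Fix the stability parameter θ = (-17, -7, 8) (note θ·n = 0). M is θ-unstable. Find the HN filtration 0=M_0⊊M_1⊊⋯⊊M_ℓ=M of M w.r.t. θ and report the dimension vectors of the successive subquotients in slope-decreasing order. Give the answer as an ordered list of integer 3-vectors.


Interval decomposition of M: I[1,3], I[3,3]^2.
HN type (ℓ=3): μ^(1)=8; μ^(2)=-7; μ^(3)=-17

((0, 0, 3); (0, 1, 0); (1, 0, 0))


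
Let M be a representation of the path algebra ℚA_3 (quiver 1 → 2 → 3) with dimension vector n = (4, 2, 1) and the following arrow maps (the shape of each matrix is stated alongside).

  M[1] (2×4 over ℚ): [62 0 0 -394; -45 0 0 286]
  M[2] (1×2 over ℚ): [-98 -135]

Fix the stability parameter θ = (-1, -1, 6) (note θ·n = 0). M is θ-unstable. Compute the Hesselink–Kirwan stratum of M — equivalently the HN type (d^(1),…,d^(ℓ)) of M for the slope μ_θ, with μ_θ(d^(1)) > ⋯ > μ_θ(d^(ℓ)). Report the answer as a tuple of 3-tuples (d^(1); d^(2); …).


Barcode: M ≅ I[1,1]^2, I[1,2], I[1,3]. HN layers by μ_θ (2 steps, strictly decreasing):
  μ^(1)=6; μ^(2)=-1

((0, 0, 1); (4, 2, 0))


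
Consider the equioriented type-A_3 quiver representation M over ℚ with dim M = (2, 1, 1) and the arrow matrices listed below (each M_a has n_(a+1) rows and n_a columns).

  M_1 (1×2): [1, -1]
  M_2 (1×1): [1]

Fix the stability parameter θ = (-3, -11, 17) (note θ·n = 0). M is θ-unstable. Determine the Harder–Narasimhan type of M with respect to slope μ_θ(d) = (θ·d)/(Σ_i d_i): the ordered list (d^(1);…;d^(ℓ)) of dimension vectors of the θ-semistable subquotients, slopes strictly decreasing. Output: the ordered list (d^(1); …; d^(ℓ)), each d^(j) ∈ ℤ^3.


Via rank(M_{q-1}∘⋯∘M_p): M ≅ I[1,1], I[1,3].
μ_θ-semistable layers: μ^(1)=17; μ^(2)=-3; μ^(3)=-7

((0, 0, 1); (1, 0, 0); (1, 1, 0))


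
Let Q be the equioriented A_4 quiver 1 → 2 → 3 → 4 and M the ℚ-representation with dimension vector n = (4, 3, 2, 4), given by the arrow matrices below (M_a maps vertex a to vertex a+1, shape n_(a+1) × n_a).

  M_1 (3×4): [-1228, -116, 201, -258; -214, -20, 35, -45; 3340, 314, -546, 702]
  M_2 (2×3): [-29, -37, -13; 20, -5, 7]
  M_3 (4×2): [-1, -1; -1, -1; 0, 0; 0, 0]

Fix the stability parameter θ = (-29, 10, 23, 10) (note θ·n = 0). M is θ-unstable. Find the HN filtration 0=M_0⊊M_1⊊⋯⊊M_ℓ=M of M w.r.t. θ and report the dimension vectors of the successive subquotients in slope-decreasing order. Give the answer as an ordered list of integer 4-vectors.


Interval decomposition of M: I[1,1], I[1,2], I[1,3], I[1,4], I[4,4]^3.
HN type (ℓ=4): μ^(1)=23; μ^(2)=33/2; μ^(3)=10; μ^(4)=-29

((0, 0, 1, 0); (0, 0, 1, 1); (0, 3, 0, 3); (4, 0, 0, 0))


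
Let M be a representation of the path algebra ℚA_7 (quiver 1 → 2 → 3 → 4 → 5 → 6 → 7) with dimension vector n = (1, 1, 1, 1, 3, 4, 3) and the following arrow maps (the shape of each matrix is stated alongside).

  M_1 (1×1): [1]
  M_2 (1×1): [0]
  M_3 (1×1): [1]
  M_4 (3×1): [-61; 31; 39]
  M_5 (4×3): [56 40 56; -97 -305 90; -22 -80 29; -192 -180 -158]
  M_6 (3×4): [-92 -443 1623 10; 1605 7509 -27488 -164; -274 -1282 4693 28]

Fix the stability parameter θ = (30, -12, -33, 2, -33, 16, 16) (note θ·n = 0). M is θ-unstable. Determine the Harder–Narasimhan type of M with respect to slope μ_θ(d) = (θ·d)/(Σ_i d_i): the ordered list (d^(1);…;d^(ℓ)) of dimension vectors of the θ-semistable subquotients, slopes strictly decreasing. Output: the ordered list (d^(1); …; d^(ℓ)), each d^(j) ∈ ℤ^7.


Via rank(M_{q-1}∘⋯∘M_p): M ≅ I[1,2], I[3,7], I[5,5], I[5,7], I[6,6], I[6,7].
μ_θ-semistable layers: μ^(1)=16; μ^(2)=9; μ^(3)=-31/2; μ^(4)=-33

((0, 0, 0, 0, 0, 4, 3); (1, 1, 0, 0, 0, 0, 0); (0, 0, 0, 1, 1, 0, 0); (0, 0, 1, 0, 2, 0, 0))


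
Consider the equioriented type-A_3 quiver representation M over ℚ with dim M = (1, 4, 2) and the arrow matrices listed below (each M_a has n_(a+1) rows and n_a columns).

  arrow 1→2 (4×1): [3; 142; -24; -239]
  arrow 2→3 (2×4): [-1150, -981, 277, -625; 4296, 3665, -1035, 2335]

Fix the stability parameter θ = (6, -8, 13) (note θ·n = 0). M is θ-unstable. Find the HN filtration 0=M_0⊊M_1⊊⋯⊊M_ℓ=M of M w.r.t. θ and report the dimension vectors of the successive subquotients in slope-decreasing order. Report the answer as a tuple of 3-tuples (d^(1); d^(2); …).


Barcode: M ≅ I[1,3], I[2,2]^2, I[2,3]. HN layers by μ_θ (3 steps, strictly decreasing):
  μ^(1)=13; μ^(2)=-1; μ^(3)=-8

((0, 0, 2); (1, 1, 0); (0, 3, 0))


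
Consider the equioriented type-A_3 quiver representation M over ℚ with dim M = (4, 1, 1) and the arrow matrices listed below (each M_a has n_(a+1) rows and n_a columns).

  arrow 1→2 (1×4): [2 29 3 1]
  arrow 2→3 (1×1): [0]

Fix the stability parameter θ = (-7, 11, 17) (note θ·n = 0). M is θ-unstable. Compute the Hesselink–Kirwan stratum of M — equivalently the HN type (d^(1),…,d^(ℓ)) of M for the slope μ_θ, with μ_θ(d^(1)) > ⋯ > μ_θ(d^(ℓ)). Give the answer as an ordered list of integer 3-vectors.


Via rank(M_{q-1}∘⋯∘M_p): M ≅ I[1,1]^3, I[1,2], I[3,3].
μ_θ-semistable layers: μ^(1)=17; μ^(2)=11; μ^(3)=-7

((0, 0, 1); (0, 1, 0); (4, 0, 0))


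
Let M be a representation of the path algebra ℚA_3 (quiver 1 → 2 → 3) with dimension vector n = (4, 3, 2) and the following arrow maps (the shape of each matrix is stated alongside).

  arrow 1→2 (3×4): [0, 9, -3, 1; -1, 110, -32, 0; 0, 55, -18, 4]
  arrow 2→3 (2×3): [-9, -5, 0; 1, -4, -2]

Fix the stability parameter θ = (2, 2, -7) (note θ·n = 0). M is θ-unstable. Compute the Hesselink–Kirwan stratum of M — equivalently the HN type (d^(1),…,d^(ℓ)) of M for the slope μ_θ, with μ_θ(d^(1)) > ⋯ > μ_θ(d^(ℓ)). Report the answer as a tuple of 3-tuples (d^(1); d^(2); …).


Interval decomposition of M: I[1,1], I[1,2], I[1,3]^2.
HN type (ℓ=2): μ^(1)=2; μ^(2)=-1

((2, 1, 0); (2, 2, 2))


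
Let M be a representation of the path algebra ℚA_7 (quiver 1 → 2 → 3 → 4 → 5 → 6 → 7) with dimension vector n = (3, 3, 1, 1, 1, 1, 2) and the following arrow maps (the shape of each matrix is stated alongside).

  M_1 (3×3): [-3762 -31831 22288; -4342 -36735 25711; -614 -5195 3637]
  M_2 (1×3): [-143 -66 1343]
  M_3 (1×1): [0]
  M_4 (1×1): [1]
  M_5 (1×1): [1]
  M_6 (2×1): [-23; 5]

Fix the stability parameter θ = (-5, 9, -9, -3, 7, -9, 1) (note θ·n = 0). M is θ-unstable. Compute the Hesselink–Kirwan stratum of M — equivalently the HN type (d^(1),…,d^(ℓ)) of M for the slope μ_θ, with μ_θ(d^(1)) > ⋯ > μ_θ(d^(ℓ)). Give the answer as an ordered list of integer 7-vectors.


Via rank(M_{q-1}∘⋯∘M_p): M ≅ I[1,1], I[1,2], I[1,3], I[2,2], I[4,7], I[7,7].
μ_θ-semistable layers: μ^(1)=9; μ^(2)=1; μ^(3)=0; μ^(4)=-1; μ^(5)=-3; μ^(6)=-5

((0, 2, 0, 0, 0, 0, 0); (0, 0, 0, 0, 0, 0, 2); (0, 1, 1, 0, 0, 0, 0); (0, 0, 0, 0, 1, 1, 0); (0, 0, 0, 1, 0, 0, 0); (3, 0, 0, 0, 0, 0, 0))


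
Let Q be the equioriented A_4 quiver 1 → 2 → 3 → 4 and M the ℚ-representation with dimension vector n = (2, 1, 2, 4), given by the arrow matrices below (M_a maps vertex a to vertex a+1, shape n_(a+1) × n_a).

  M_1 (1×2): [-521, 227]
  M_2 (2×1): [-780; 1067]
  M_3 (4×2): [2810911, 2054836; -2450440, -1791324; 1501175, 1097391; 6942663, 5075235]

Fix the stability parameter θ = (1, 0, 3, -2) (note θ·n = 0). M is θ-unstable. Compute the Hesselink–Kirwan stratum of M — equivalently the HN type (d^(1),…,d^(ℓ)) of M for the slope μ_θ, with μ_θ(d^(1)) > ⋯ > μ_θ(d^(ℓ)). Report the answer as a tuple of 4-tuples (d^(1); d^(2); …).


Interval decomposition of M: I[1,1], I[1,4], I[3,4], I[4,4]^2.
HN type (ℓ=3): μ^(1)=1; μ^(2)=1/2; μ^(3)=-2

((1, 0, 0, 0); (1, 1, 2, 2); (0, 0, 0, 2))


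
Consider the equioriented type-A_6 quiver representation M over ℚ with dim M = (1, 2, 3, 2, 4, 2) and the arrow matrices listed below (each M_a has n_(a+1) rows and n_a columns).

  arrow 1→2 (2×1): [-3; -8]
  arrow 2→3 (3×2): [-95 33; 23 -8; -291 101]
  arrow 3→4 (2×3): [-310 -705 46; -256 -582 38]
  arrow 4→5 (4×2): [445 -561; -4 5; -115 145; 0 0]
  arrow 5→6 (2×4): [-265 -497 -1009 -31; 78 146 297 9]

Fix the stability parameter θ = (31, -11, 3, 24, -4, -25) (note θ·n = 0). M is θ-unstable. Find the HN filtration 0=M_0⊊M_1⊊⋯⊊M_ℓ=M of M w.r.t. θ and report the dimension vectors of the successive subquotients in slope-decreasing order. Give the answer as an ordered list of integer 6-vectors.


Interval decomposition of M: I[1,6], I[2,6], I[3,3], I[5,5]^2.
HN type (ℓ=4): μ^(1)=3; μ^(2)=-1/2; μ^(3)=-4; μ^(4)=-11

((1, 1, 2, 1, 1, 1); (0, 0, 1, 1, 1, 1); (0, 0, 0, 0, 2, 0); (0, 1, 0, 0, 0, 0))


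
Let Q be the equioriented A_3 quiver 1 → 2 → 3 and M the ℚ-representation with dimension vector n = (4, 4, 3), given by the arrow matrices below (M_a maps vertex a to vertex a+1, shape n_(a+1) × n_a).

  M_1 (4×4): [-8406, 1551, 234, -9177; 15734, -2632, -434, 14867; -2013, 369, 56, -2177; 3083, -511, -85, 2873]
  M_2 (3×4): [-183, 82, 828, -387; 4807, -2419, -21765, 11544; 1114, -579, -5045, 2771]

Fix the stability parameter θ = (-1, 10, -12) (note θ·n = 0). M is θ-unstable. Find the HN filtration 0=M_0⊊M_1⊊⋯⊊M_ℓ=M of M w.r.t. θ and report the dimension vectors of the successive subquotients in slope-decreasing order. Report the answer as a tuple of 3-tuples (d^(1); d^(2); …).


Interval decomposition of M: I[1,2], I[1,3]^3.
HN type (ℓ=2): μ^(1)=10; μ^(2)=-1

((0, 1, 0); (4, 3, 3))


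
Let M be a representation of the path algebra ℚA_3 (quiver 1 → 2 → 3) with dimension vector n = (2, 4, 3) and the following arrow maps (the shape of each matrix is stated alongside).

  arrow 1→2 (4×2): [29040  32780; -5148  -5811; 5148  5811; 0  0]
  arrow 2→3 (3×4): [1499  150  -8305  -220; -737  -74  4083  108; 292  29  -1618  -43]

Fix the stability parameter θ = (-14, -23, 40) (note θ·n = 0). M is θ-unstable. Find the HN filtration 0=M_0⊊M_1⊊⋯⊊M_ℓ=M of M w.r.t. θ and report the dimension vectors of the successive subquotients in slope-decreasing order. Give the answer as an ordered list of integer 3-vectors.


Interval decomposition of M: I[1,1], I[1,3], I[2,2]^2, I[2,3], I[3,3].
HN type (ℓ=4): μ^(1)=40; μ^(2)=-14; μ^(3)=-37/2; μ^(4)=-23

((0, 0, 3); (1, 0, 0); (1, 1, 0); (0, 3, 0))


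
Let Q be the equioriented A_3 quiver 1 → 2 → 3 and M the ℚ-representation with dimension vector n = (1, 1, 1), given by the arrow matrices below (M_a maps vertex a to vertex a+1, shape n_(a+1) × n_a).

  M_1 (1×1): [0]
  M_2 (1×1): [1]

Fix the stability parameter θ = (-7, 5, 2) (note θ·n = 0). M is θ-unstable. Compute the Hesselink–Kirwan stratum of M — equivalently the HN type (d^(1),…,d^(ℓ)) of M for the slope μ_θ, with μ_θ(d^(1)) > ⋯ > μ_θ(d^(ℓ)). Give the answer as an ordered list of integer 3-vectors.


Via rank(M_{q-1}∘⋯∘M_p): M ≅ I[1,1], I[2,3].
μ_θ-semistable layers: μ^(1)=7/2; μ^(2)=-7

((0, 1, 1); (1, 0, 0))


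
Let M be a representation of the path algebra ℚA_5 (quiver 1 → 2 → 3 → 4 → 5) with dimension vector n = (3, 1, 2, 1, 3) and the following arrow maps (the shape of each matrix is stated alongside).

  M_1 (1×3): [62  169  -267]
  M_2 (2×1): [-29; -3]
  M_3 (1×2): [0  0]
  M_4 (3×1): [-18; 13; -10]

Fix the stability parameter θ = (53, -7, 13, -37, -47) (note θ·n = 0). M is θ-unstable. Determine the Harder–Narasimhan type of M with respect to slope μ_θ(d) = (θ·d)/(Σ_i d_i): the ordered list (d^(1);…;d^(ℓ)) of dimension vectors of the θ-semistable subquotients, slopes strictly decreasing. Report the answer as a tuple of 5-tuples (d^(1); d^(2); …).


Via rank(M_{q-1}∘⋯∘M_p): M ≅ I[1,1]^2, I[1,3], I[3,3], I[4,5], I[5,5]^2.
μ_θ-semistable layers: μ^(1)=53; μ^(2)=59/3; μ^(3)=13; μ^(4)=-42; μ^(5)=-47

((2, 0, 0, 0, 0); (1, 1, 1, 0, 0); (0, 0, 1, 0, 0); (0, 0, 0, 1, 1); (0, 0, 0, 0, 2))


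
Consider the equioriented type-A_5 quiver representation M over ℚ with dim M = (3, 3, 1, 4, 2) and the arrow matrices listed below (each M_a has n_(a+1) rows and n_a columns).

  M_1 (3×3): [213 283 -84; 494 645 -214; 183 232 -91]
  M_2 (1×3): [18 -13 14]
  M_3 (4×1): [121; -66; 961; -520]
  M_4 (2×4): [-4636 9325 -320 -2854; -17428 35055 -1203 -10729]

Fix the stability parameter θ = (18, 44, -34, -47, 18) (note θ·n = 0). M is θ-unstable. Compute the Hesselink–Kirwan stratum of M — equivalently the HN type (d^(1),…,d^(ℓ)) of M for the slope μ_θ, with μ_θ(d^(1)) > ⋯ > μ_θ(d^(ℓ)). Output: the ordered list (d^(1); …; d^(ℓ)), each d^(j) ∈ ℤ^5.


Barcode: M ≅ I[1,2]^2, I[1,5], I[4,4]^2, I[4,5]. HN layers by μ_θ (4 steps, strictly decreasing):
  μ^(1)=44; μ^(2)=18; μ^(3)=-19/4; μ^(4)=-47

((0, 2, 0, 0, 0); (2, 0, 0, 0, 2); (1, 1, 1, 1, 0); (0, 0, 0, 3, 0))


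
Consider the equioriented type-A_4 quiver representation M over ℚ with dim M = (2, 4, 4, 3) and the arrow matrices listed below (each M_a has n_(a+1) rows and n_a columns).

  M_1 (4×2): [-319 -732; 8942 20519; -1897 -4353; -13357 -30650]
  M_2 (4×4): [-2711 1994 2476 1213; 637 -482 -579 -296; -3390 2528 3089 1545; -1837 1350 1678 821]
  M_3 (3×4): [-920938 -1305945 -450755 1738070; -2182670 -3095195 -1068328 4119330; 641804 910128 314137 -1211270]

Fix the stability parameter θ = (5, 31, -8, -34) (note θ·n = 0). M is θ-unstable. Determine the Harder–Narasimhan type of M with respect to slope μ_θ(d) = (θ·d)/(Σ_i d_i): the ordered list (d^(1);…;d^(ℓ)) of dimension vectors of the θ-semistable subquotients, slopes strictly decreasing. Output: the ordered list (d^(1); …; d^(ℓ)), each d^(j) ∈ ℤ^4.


Barcode: M ≅ I[1,2], I[1,4], I[2,2], I[2,4], I[3,3], I[3,4]. HN layers by μ_θ (6 steps, strictly decreasing):
  μ^(1)=31; μ^(2)=5; μ^(3)=-3/2; μ^(4)=-11/3; μ^(5)=-8; μ^(6)=-21

((0, 2, 0, 0); (1, 0, 0, 0); (1, 1, 1, 1); (0, 1, 1, 1); (0, 0, 1, 0); (0, 0, 1, 1))


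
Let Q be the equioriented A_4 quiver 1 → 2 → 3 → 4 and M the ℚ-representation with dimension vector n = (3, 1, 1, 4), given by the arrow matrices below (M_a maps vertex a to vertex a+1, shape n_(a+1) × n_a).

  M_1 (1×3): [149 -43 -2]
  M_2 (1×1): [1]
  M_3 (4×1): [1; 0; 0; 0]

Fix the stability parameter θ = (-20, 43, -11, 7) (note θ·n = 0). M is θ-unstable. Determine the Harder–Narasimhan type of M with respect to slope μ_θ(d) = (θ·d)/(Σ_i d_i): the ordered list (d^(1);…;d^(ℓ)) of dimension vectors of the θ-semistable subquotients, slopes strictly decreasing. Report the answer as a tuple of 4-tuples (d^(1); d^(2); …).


Interval decomposition of M: I[1,1]^2, I[1,4], I[4,4]^3.
HN type (ℓ=3): μ^(1)=13; μ^(2)=7; μ^(3)=-20

((0, 1, 1, 1); (0, 0, 0, 3); (3, 0, 0, 0))


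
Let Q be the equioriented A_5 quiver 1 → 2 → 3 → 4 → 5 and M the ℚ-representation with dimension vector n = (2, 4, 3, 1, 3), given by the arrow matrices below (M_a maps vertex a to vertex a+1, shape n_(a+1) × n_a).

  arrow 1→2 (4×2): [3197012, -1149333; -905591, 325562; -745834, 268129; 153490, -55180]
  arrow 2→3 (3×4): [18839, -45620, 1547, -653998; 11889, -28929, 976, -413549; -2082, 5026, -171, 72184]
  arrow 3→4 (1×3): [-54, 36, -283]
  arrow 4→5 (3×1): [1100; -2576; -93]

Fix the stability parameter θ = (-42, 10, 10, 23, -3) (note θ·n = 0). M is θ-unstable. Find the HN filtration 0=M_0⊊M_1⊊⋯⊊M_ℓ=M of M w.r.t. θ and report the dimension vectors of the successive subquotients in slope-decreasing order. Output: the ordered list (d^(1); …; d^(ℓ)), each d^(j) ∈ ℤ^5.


Barcode: M ≅ I[1,3], I[1,5], I[2,2], I[2,3], I[5,5]^2. HN layers by μ_θ (3 steps, strictly decreasing):
  μ^(1)=10; μ^(2)=-3; μ^(3)=-42

((0, 4, 3, 1, 1); (0, 0, 0, 0, 2); (2, 0, 0, 0, 0))


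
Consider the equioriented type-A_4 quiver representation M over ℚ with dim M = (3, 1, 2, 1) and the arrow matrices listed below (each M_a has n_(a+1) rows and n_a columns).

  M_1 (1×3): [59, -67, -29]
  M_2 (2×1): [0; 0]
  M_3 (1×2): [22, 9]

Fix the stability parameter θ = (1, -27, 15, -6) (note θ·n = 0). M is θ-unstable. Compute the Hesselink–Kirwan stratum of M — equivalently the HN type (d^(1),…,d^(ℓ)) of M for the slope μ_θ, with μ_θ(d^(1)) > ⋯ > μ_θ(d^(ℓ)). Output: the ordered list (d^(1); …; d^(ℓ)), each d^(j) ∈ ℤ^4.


Interval decomposition of M: I[1,1]^2, I[1,2], I[3,3], I[3,4].
HN type (ℓ=4): μ^(1)=15; μ^(2)=9/2; μ^(3)=1; μ^(4)=-13

((0, 0, 1, 0); (0, 0, 1, 1); (2, 0, 0, 0); (1, 1, 0, 0))


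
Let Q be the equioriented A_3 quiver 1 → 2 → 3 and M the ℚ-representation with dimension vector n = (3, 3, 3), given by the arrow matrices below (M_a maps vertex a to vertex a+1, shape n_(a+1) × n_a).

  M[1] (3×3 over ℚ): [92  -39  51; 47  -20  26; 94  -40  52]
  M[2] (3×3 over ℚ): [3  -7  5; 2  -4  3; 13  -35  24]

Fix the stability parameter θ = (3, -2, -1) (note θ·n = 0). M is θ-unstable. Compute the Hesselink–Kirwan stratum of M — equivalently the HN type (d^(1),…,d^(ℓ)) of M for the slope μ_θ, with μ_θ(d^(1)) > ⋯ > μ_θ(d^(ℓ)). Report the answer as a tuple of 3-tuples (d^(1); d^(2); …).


Interval decomposition of M: I[1,1], I[1,2], I[1,3], I[2,3], I[3,3].
HN type (ℓ=5): μ^(1)=3; μ^(2)=1/2; μ^(3)=0; μ^(4)=-1; μ^(5)=-2

((1, 0, 0); (1, 1, 0); (1, 1, 1); (0, 0, 2); (0, 1, 0))


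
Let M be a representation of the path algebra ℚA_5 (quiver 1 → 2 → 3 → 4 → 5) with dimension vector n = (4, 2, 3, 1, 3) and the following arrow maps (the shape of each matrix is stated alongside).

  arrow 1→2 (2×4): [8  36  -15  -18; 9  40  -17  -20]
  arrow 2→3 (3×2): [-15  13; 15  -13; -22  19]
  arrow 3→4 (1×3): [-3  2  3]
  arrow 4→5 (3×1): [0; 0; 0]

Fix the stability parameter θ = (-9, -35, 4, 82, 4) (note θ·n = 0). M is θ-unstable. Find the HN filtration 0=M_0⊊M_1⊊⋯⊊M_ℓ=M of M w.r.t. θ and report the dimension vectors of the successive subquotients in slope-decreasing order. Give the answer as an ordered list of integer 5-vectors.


Via rank(M_{q-1}∘⋯∘M_p): M ≅ I[1,1]^2, I[1,3], I[1,4], I[3,3], I[5,5]^3.
μ_θ-semistable layers: μ^(1)=82; μ^(2)=4; μ^(3)=-9; μ^(4)=-22

((0, 0, 0, 1, 0); (0, 0, 3, 0, 3); (2, 0, 0, 0, 0); (2, 2, 0, 0, 0))


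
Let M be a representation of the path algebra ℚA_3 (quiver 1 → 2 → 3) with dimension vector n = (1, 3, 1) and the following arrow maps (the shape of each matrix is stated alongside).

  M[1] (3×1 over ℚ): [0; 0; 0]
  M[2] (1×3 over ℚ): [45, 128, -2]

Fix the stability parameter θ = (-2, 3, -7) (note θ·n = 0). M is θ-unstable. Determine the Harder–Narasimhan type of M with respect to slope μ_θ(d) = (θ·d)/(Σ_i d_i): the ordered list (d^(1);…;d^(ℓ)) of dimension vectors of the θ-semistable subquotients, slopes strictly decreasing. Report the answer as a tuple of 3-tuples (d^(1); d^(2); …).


Via rank(M_{q-1}∘⋯∘M_p): M ≅ I[1,1], I[2,2]^2, I[2,3].
μ_θ-semistable layers: μ^(1)=3; μ^(2)=-2

((0, 2, 0); (1, 1, 1))


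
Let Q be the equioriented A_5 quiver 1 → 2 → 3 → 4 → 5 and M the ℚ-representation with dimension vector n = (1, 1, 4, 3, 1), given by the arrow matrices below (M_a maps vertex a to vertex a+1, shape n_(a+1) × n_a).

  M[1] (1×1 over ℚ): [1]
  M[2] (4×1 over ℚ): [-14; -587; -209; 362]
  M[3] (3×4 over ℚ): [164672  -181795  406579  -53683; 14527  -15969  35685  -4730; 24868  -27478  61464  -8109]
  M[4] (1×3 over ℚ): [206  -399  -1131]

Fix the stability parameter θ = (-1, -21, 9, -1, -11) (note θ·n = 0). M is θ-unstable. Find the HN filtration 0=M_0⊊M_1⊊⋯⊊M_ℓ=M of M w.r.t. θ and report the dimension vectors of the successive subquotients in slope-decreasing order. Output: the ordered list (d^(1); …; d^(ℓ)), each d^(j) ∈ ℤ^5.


Via rank(M_{q-1}∘⋯∘M_p): M ≅ I[1,3], I[3,4]^2, I[3,5].
μ_θ-semistable layers: μ^(1)=9; μ^(2)=4; μ^(3)=-1; μ^(4)=-11

((0, 0, 1, 0, 0); (0, 0, 2, 2, 0); (0, 0, 1, 1, 1); (1, 1, 0, 0, 0))


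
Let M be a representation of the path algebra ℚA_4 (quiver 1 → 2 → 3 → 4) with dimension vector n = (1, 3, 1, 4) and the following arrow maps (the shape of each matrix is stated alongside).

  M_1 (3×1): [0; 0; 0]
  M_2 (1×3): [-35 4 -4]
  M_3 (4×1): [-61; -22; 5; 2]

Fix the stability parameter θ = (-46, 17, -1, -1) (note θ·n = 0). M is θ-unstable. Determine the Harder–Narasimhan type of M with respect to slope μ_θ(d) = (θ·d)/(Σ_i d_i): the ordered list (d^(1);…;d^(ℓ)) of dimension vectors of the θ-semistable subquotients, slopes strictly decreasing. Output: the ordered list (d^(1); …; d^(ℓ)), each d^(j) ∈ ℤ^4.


Interval decomposition of M: I[1,1], I[2,2]^2, I[2,4], I[4,4]^3.
HN type (ℓ=4): μ^(1)=17; μ^(2)=5; μ^(3)=-1; μ^(4)=-46

((0, 2, 0, 0); (0, 1, 1, 1); (0, 0, 0, 3); (1, 0, 0, 0))


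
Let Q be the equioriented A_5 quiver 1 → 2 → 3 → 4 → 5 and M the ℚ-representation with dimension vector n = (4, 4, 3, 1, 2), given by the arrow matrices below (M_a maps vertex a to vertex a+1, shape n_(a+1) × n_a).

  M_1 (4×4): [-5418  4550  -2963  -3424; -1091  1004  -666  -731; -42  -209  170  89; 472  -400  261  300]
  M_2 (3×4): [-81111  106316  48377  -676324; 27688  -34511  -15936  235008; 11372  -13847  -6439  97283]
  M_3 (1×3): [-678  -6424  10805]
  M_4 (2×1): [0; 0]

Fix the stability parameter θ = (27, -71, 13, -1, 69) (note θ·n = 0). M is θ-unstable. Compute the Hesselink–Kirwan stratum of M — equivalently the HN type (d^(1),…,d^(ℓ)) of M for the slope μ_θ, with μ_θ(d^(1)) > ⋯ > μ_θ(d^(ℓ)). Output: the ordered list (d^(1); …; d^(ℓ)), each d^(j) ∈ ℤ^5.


Interval decomposition of M: I[1,1], I[1,2], I[1,3], I[1,4], I[2,3], I[5,5]^2.
HN type (ℓ=6): μ^(1)=69; μ^(2)=27; μ^(3)=13; μ^(4)=6; μ^(5)=-22; μ^(6)=-71

((0, 0, 0, 0, 2); (1, 0, 0, 0, 0); (0, 0, 2, 0, 0); (0, 0, 1, 1, 0); (3, 3, 0, 0, 0); (0, 1, 0, 0, 0))


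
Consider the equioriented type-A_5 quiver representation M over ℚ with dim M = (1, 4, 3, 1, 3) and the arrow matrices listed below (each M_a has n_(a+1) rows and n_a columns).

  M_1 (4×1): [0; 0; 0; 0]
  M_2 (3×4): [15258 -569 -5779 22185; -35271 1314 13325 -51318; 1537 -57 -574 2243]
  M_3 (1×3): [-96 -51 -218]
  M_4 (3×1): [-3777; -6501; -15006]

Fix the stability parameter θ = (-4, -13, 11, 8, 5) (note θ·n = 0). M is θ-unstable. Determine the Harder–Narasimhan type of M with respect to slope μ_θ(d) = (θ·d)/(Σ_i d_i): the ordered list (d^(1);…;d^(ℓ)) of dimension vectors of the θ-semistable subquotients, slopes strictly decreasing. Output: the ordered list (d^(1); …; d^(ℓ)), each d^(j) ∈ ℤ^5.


Interval decomposition of M: I[1,1], I[2,2], I[2,3]^2, I[2,5], I[5,5]^2.
HN type (ℓ=5): μ^(1)=11; μ^(2)=8; μ^(3)=5; μ^(4)=-4; μ^(5)=-13

((0, 0, 2, 0, 0); (0, 0, 1, 1, 1); (0, 0, 0, 0, 2); (1, 0, 0, 0, 0); (0, 4, 0, 0, 0))


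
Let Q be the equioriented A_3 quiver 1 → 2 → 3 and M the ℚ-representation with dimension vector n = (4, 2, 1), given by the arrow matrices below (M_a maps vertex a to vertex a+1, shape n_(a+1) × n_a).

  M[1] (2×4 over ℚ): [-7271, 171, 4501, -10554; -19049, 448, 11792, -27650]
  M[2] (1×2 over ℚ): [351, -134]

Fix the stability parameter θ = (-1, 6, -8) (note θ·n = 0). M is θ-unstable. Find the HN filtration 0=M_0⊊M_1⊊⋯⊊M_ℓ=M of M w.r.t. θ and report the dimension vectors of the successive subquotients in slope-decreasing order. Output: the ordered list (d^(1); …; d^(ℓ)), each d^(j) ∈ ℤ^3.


Interval decomposition of M: I[1,1]^2, I[1,2], I[1,3].
HN type (ℓ=2): μ^(1)=6; μ^(2)=-1

((0, 1, 0); (4, 1, 1))


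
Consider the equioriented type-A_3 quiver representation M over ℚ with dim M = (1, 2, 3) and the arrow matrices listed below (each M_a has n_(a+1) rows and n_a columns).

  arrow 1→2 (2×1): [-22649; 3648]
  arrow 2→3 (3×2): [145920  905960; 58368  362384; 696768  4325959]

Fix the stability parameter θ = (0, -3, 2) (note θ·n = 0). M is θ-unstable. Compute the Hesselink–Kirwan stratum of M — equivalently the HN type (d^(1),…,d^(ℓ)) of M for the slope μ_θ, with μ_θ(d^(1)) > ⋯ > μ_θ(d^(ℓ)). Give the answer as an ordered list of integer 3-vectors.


Interval decomposition of M: I[1,2], I[2,3], I[3,3]^2.
HN type (ℓ=3): μ^(1)=2; μ^(2)=-3/2; μ^(3)=-3

((0, 0, 3); (1, 1, 0); (0, 1, 0))


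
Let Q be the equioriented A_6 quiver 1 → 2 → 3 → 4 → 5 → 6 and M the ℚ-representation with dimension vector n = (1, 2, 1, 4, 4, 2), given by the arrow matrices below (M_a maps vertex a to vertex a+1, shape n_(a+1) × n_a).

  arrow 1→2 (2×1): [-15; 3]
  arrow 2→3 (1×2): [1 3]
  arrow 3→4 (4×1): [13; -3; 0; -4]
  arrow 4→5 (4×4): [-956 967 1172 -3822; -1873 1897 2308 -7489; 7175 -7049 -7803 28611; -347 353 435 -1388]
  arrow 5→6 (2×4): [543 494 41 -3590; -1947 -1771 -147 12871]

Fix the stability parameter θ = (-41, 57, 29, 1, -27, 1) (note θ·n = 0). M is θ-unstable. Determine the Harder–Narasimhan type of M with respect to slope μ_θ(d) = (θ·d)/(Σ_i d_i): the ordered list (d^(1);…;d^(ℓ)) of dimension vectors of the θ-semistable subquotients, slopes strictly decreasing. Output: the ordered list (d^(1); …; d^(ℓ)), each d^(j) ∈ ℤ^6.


Barcode: M ≅ I[1,6], I[2,2], I[4,5]^2, I[4,6]. HN layers by μ_θ (5 steps, strictly decreasing):
  μ^(1)=57; μ^(2)=61/5; μ^(3)=1; μ^(4)=-13; μ^(5)=-41

((0, 1, 0, 0, 0, 0); (0, 1, 1, 1, 1, 1); (0, 0, 0, 0, 0, 1); (0, 0, 0, 3, 3, 0); (1, 0, 0, 0, 0, 0))


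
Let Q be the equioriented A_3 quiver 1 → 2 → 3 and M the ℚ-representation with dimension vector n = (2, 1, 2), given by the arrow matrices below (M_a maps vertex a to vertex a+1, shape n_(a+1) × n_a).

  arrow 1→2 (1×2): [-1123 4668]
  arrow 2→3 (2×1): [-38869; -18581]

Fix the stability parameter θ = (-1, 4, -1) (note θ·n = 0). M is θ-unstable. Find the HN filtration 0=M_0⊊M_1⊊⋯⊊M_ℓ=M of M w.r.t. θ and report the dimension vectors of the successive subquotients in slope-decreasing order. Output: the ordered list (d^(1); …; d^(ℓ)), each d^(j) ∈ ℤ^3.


Barcode: M ≅ I[1,1], I[1,3], I[3,3]. HN layers by μ_θ (2 steps, strictly decreasing):
  μ^(1)=3/2; μ^(2)=-1

((0, 1, 1); (2, 0, 1))


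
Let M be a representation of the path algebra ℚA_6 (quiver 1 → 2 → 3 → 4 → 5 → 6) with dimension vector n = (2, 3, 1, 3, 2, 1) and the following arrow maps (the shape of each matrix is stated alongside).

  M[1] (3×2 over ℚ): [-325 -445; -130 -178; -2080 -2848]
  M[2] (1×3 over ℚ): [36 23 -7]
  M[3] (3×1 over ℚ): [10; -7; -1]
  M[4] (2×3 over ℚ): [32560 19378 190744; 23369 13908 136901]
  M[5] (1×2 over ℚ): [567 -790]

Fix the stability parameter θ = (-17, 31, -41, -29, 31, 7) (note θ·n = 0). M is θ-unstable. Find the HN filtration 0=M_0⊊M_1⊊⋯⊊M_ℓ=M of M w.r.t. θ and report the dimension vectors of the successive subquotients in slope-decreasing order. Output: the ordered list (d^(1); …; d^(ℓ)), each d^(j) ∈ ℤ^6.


Interval decomposition of M: I[1,1], I[1,5], I[2,2]^2, I[4,4], I[4,6].
HN type (ℓ=5): μ^(1)=31; μ^(2)=19; μ^(3)=-13; μ^(4)=-17; μ^(5)=-29

((0, 2, 0, 0, 1, 0); (0, 0, 0, 0, 1, 1); (0, 1, 1, 1, 0, 0); (2, 0, 0, 0, 0, 0); (0, 0, 0, 2, 0, 0))


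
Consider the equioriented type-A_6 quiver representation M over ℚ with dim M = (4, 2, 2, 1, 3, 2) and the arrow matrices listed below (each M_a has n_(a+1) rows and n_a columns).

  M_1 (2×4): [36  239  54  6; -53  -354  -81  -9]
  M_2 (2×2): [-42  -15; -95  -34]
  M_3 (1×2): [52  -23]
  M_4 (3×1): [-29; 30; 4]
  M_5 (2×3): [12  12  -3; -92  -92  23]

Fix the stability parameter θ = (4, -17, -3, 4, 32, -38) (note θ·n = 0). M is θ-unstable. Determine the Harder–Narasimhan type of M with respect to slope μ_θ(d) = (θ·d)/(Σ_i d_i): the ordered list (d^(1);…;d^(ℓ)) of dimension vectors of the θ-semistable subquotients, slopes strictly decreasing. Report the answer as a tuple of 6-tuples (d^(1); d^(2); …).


Via rank(M_{q-1}∘⋯∘M_p): M ≅ I[1,1]^2, I[1,3], I[1,5], I[5,5], I[5,6], I[6,6].
μ_θ-semistable layers: μ^(1)=32; μ^(2)=4; μ^(3)=-3; μ^(4)=-13/2; μ^(5)=-38

((0, 0, 0, 0, 2, 0); (2, 0, 0, 1, 0, 0); (0, 0, 2, 0, 1, 1); (2, 2, 0, 0, 0, 0); (0, 0, 0, 0, 0, 1))


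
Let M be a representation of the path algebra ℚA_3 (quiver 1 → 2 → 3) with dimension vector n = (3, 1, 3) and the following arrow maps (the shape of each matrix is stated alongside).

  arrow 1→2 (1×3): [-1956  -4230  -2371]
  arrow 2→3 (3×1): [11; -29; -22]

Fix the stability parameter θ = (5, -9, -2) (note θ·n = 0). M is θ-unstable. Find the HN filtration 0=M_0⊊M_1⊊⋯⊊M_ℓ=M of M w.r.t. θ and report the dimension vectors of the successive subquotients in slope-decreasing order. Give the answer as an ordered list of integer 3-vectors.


Via rank(M_{q-1}∘⋯∘M_p): M ≅ I[1,1]^2, I[1,3], I[3,3]^2.
μ_θ-semistable layers: μ^(1)=5; μ^(2)=-2

((2, 0, 0); (1, 1, 3))


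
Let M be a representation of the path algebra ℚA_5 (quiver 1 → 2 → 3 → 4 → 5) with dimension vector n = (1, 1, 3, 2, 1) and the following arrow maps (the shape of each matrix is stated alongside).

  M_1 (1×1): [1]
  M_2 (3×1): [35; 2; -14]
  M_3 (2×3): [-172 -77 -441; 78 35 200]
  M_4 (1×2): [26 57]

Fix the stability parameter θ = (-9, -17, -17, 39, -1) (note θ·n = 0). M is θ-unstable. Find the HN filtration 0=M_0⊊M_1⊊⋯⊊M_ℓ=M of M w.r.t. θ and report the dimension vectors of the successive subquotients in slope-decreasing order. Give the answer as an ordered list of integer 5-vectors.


Interval decomposition of M: I[1,3], I[3,4], I[3,5].
HN type (ℓ=4): μ^(1)=39; μ^(2)=19; μ^(3)=-43/3; μ^(4)=-17

((0, 0, 0, 1, 0); (0, 0, 0, 1, 1); (1, 1, 1, 0, 0); (0, 0, 2, 0, 0))


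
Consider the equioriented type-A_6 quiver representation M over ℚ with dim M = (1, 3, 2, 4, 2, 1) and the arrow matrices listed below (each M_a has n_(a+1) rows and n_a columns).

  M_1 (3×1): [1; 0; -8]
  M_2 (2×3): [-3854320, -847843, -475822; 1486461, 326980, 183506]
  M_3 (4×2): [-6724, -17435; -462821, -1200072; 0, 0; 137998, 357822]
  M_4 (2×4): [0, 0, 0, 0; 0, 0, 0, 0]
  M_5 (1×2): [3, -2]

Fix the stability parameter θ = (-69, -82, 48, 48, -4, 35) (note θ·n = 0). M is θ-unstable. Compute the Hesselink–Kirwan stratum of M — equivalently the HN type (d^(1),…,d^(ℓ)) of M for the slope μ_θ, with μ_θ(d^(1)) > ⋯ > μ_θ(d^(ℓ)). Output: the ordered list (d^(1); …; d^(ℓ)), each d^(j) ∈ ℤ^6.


Interval decomposition of M: I[1,4], I[2,2], I[2,4], I[4,4]^2, I[5,5], I[5,6].
HN type (ℓ=5): μ^(1)=48; μ^(2)=35; μ^(3)=-4; μ^(4)=-151/2; μ^(5)=-82

((0, 0, 2, 4, 0, 0); (0, 0, 0, 0, 0, 1); (0, 0, 0, 0, 2, 0); (1, 1, 0, 0, 0, 0); (0, 2, 0, 0, 0, 0))
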